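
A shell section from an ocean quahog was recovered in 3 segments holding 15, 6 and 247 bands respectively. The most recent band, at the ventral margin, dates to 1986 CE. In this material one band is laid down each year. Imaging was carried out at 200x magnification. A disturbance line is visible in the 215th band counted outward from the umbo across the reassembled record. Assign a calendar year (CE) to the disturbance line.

1933 CE

Total bands = 15 + 6 + 247 = 268.
268 − 215 = 53 bands lie beyond the disturbance line toward the ventral margin.
The band at the ventral margin is 1986 CE, so the disturbance line dates to 1986 − 53 = 1933 CE.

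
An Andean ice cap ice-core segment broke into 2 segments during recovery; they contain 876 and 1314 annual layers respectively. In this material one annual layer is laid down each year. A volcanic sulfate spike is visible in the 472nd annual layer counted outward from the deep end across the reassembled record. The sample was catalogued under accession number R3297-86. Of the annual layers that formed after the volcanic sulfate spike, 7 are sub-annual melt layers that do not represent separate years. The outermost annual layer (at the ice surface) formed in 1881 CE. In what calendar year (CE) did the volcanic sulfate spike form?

170 CE

Total annual layers = 876 + 1314 = 2190.
The volcanic sulfate spike sits at annual layer 472 from the deep end, so 2190 − 472 = 1718 annual layers formed after it.
Removing the 7 false annual layers leaves 1718 − 7 = 1711 true annual layers beyond the volcanic sulfate spike.
1881 − 1711 = 170 CE.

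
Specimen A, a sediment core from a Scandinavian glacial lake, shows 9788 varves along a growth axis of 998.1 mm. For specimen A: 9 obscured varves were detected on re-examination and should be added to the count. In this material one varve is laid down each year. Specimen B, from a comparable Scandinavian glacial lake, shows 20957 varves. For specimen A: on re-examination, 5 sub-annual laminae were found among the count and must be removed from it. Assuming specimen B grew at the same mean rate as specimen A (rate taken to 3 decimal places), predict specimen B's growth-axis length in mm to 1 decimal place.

2137.6 mm

Specimen A: correcting the raw count gives 9788 − 5 + 9 = 9792 true varves.
A: Extension rate ≈ 998.1 / 9792 = 0.102 mm/yr.
B's length ≈ 0.102 × 20957 = 2137.6 mm.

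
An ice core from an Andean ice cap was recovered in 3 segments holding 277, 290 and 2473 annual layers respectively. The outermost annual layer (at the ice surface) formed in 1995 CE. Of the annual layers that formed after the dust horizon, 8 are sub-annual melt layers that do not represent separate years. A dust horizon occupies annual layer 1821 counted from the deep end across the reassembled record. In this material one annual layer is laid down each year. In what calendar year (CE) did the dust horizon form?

Total annual layers = 277 + 290 + 2473 = 3040.
Between annual layer 1821 and the ice surface there are 3040 − 1821 = 1219 annual layers.
Excluding 8 false annual layers: 1219 − 8 = 1211.
Counting back 1211 years from 1995 CE places the dust horizon in 1995 − 1211 = 784 CE.

784 CE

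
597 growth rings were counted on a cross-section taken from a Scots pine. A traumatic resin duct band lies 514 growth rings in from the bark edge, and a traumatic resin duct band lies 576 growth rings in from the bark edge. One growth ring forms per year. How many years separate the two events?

62 years

576 − 514 = 62 growth rings lie between the two events.
One growth ring per year makes the interval 62 years.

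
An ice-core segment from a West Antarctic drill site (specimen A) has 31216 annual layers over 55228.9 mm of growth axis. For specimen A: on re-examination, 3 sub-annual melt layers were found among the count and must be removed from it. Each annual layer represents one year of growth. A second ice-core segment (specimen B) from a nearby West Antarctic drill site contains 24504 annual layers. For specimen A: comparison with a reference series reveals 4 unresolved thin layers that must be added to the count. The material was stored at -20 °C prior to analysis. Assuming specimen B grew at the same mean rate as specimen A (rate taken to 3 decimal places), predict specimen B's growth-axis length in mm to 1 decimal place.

Specimen A: true annual layer count = 31216 − 3 + 4 = 31217.
A: Extension rate ≈ 55228.9 / 31217 = 1.769 mm per year.
Length of B = 1.769 × 24504 = 43347.6 mm.

43347.6 mm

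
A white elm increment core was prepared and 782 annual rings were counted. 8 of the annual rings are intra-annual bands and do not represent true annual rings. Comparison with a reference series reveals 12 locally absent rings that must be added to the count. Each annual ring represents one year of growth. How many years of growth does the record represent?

True annual ring count = 782 − 8 + 12 = 786.
At one annual ring per year, that is 786 years.

786 yr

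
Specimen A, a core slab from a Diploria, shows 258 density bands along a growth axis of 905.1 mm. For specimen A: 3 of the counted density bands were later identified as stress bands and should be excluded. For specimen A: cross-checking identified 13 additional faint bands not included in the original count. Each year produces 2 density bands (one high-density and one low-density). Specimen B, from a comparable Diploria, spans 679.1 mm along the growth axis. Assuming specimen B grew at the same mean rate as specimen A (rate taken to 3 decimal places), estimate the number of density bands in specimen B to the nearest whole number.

Specimen A: true density band count = 258 − 3 + 13 = 268.
Specimen A: dividing by 2 density bands per year: 268 / 2 = 134 years.
A: Mean rate = 905.1 mm / 134 years ≈ 6.754 mm/yr.
B spans 679.1 / 6.754 = 100.55 years; at 2 density bands per year that is 100.55 × 2 ≈ 201 density bands.

201 density bands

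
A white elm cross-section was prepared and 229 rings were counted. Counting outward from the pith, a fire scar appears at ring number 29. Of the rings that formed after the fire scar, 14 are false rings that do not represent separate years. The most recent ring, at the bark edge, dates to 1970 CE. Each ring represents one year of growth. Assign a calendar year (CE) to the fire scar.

229 − 29 = 200 rings lie beyond the fire scar toward the bark edge.
Excluding 14 false rings: 200 − 14 = 186.
The ring at the bark edge is 1970 CE, so the fire scar dates to 1970 − 186 = 1784 CE.

1784 CE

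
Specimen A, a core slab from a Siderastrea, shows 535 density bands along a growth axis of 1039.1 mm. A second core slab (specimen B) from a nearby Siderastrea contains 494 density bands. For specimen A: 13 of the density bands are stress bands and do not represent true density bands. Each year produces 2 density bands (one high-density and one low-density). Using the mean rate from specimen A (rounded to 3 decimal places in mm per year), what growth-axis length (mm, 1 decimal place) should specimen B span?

Specimen A: true density band count = 535 − 13 = 522.
Specimen A: with 2 density bands per year, 522 / 2 = 261 years.
A: Mean rate = 1039.1 mm / 261 years ≈ 3.981 mm/yr.
Specimen B: 494 density bands at 2 per year is 494 / 2 = 247 years. Length of B = 3.981 × 247 = 983.3 mm.

983.3 mm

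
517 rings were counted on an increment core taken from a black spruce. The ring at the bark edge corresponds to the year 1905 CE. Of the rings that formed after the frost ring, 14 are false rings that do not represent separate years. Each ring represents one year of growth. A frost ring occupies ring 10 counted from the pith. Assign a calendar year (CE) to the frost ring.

1412 CE

Between ring 10 and the bark edge there are 517 − 10 = 507 rings.
507 − 14 false = 493 true rings after the frost ring.
Counting back 493 years from 1905 CE places the frost ring in 1905 − 493 = 1412 CE.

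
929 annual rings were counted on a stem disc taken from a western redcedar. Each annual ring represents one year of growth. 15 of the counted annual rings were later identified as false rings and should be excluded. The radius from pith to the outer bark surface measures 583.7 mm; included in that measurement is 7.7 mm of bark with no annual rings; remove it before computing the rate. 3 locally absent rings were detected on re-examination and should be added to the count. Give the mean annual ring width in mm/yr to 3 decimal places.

Correcting the raw count gives 929 − 15 + 3 = 917 true annual rings.
Net length = 583.7 − 7.7 = 576.0 mm.
Extension rate ≈ 576.0 / 917 = 0.628 mm/yr.

0.628 mm/yr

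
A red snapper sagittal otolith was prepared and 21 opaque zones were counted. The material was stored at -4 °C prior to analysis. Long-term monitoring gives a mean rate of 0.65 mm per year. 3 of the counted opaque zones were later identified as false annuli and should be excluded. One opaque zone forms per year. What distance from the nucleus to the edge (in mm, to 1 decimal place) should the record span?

11.7 mm

After corrections the count is 21 − 3 = 18 opaque zones.
Predicted length = 0.65 mm/year × 18 years = 11.7 mm.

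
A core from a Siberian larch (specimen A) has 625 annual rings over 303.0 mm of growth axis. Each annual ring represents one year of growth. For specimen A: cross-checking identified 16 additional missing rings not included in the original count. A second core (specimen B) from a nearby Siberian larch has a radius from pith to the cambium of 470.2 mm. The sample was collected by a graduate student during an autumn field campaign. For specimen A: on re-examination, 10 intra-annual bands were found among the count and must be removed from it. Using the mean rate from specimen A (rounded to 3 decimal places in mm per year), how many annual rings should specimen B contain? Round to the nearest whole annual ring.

Specimen A: correcting the raw count gives 625 − 10 + 16 = 631 true annual rings.
A: Mean rate = 303.0 mm / 631 years ≈ 0.480 mm/year.
B spans 470.2 / 0.480 = 979.58 years ≈ 980 annual rings.

980 annual rings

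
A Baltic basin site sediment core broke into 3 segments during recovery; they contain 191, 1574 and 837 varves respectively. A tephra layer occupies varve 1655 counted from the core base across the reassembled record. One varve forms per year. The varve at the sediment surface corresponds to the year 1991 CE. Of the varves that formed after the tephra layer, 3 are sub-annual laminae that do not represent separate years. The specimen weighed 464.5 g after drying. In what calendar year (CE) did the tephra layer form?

1047 CE

Total varves = 191 + 1574 + 837 = 2602.
Between varve 1655 and the sediment surface there are 2602 − 1655 = 947 varves.
947 − 3 false = 944 true varves after the tephra layer.
The varve at the sediment surface is 1991 CE, so the tephra layer dates to 1991 − 944 = 1047 CE.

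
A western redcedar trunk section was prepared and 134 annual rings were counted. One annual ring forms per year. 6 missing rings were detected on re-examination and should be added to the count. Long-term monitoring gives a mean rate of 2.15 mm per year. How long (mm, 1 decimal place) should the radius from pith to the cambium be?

301.0 mm

Adjusted count: 134 + 6 = 140 annual rings.
Length ≈ 2.15 × 140 = 301.0 mm.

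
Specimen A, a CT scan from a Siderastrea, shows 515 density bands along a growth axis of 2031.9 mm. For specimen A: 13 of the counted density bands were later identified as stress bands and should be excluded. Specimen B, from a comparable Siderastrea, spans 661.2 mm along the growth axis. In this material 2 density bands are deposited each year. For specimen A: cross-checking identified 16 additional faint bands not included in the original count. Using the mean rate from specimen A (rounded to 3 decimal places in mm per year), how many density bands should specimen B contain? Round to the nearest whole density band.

169 density bands

Specimen A: after corrections the count is 515 − 13 + 16 = 518 density bands.
Specimen A: dividing by 2 density bands per year: 518 / 2 = 259 years.
A: Mean rate = 2031.9 mm / 259 years ≈ 7.845 mm/year.
For B, 661.2 / 7.845 = 84.28 years; at 2 density bands per year that is 84.28 × 2 ≈ 169 density bands.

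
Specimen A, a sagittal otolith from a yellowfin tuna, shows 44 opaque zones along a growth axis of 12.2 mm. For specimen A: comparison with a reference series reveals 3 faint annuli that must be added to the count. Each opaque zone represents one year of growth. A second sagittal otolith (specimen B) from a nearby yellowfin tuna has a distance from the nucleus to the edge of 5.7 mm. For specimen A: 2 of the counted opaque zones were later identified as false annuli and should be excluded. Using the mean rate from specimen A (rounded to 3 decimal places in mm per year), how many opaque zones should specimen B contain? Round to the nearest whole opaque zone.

21 opaque zones

Specimen A: correcting the raw count gives 44 − 2 + 3 = 45 true opaque zones.
A: Mean rate = 12.2 mm / 45 years ≈ 0.271 mm per year.
For B, 5.7 / 0.271 = 21.03 years ≈ 21 opaque zones.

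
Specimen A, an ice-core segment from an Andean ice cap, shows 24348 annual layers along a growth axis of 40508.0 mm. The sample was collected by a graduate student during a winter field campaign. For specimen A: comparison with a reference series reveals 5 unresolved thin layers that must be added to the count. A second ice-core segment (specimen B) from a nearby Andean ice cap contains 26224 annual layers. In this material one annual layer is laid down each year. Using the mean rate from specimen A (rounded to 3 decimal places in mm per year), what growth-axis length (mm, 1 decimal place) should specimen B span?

43610.5 mm

Specimen A: true annual layer count = 24348 + 5 = 24353.
A: Mean rate = 40508.0 mm / 24353 years ≈ 1.663 mm per year.
Length of B = 1.663 × 26224 = 43610.5 mm.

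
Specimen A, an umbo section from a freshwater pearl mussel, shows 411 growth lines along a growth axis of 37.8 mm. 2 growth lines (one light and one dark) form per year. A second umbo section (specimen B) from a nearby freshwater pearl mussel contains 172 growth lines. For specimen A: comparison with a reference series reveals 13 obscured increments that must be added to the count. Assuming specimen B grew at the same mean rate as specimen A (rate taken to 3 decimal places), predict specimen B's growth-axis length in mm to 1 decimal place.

15.3 mm

Specimen A: adjusted count: 411 + 13 = 424 growth lines.
Specimen A: dividing by 2 growth lines per year: 424 / 2 = 212 years.
A: 37.8 mm over 212 years gives 37.8 / 212 ≈ 0.178 mm per year.
Specimen B: 172 growth lines at 2 per year is 172 / 2 = 86 years. For B, 0.178 mm/year × 86 years = 15.3 mm.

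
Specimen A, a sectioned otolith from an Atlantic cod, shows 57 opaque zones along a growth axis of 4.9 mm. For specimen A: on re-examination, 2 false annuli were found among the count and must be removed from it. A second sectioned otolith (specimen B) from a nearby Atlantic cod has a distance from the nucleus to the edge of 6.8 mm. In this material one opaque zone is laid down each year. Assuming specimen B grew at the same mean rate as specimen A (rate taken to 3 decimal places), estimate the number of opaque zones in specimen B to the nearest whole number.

76 opaque zones

Specimen A: true opaque zone count = 57 − 2 = 55.
A: Mean rate = 4.9 mm / 55 years ≈ 0.089 mm/yr.
B spans 6.8 / 0.089 = 76.40 years ≈ 76 opaque zones.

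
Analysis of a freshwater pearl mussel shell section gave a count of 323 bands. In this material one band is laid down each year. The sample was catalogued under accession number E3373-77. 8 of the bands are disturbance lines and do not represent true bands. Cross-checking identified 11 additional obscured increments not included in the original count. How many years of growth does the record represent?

326 yr

Adjusted count: 323 − 8 + 11 = 326 bands.
One band per year makes the duration 326 years.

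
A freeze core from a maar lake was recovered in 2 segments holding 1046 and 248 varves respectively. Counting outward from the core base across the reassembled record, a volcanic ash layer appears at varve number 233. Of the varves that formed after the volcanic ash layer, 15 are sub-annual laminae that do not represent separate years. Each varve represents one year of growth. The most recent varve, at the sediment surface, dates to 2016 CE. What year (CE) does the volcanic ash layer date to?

Total varves = 1046 + 248 = 1294.
1294 − 233 = 1061 varves lie beyond the volcanic ash layer toward the sediment surface.
Excluding 15 false varves: 1061 − 15 = 1046.
The varve at the sediment surface is 2016 CE, so the volcanic ash layer dates to 2016 − 1046 = 970 CE.

970 CE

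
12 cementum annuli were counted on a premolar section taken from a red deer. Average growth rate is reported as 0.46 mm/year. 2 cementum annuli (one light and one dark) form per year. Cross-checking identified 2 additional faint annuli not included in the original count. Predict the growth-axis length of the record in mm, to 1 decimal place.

After corrections the count is 12 + 2 = 14 cementum annuli.
With 2 cementum annuli per year, 14 / 2 = 7 years.
7 years at 0.46 mm/year gives 0.46 × 7 = 3.2 mm.

3.2 mm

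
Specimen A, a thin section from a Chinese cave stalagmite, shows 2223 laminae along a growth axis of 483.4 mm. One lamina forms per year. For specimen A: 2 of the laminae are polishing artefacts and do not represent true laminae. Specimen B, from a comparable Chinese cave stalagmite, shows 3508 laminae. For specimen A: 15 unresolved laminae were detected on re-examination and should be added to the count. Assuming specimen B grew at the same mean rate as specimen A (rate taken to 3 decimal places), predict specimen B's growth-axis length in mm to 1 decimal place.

757.7 mm

Specimen A: true lamina count = 2223 − 2 + 15 = 2236.
A: Extension rate ≈ 483.4 / 2236 = 0.216 mm/yr.
B's length ≈ 0.216 × 3508 = 757.7 mm.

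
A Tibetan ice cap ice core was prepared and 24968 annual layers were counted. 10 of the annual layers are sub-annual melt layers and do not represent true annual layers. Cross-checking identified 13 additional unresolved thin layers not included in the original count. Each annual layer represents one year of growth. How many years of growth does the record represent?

Correcting the raw count gives 24968 − 10 + 13 = 24971 true annual layers.
One annual layer per year makes the duration 24971 years.

24971 years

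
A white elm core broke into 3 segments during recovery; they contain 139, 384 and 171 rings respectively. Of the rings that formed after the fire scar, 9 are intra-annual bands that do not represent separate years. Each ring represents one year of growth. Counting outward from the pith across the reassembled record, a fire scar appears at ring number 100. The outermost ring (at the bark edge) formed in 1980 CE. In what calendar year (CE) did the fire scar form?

1395 CE

Total rings = 139 + 384 + 171 = 694.
694 − 100 = 594 rings lie beyond the fire scar toward the bark edge.
Excluding 9 false rings: 594 − 9 = 585.
Counting back 585 years from 1980 CE places the fire scar in 1980 − 585 = 1395 CE.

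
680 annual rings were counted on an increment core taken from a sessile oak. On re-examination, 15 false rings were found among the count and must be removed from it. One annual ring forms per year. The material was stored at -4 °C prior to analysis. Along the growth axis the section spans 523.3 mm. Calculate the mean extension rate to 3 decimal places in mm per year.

0.787 mm per year

Correcting the raw count gives 680 − 15 = 665 true annual rings.
523.3 mm over 665 years gives 523.3 / 665 ≈ 0.787 mm per year.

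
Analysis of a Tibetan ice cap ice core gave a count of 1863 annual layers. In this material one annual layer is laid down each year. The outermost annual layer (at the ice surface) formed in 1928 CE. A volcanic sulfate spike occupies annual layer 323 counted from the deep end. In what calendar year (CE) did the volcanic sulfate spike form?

388 CE

The volcanic sulfate spike sits at annual layer 323 from the deep end, so 1863 − 323 = 1540 annual layers formed after it.
1928 − 1540 = 388 CE.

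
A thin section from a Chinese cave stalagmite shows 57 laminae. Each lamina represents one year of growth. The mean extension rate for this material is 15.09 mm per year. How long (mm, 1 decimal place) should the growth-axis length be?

57 years of growth are recorded.
Length ≈ 15.09 × 57 = 860.1 mm.

860.1 mm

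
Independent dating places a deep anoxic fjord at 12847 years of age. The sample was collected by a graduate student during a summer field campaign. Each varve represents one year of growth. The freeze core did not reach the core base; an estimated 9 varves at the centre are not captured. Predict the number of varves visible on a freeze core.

At one varve per year, 12847 years correspond to 12847 varves.
Subtracting the 9 varves not captured gives 12847 − 9 = 12838 varves in the record.

12838 varves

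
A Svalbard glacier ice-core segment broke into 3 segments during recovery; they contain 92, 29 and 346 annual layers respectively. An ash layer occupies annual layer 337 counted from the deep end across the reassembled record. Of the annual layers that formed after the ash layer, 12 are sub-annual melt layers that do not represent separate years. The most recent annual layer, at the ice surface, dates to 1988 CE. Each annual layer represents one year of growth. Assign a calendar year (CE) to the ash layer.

Total annual layers = 92 + 29 + 346 = 467.
The ash layer sits at annual layer 337 from the deep end, so 467 − 337 = 130 annual layers formed after it.
130 − 12 false = 118 true annual layers after the ash layer.
Counting back 118 years from 1988 CE places the ash layer in 1988 − 118 = 1870 CE.

1870 CE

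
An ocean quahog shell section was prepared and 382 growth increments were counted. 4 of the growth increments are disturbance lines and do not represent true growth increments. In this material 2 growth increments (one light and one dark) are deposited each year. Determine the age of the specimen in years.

189 years

After corrections the count is 382 − 4 = 378 growth increments.
Dividing by 2 growth increments per year: 378 / 2 = 189 years.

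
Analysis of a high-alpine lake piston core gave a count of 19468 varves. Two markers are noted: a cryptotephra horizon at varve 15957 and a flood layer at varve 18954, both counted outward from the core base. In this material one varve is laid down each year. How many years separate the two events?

The two markers are separated by 18954 − 15957 = 2997 varves.
That is 2997 years at one varve per year.

2997 years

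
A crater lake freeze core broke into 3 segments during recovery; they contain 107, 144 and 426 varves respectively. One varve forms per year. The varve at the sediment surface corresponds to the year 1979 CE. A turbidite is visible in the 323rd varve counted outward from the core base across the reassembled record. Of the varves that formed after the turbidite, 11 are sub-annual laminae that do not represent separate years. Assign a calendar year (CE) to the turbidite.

1636 CE

Total varves = 107 + 144 + 426 = 677.
The turbidite sits at varve 323 from the core base, so 677 − 323 = 354 varves formed after it.
354 − 11 false = 343 true varves after the turbidite.
Counting back 343 years from 1979 CE places the turbidite in 1979 − 343 = 1636 CE.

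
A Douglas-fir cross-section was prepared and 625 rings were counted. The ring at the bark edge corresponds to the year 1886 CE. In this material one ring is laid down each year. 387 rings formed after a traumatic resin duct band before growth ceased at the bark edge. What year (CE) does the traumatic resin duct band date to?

1499 CE

387 rings post-date the traumatic resin duct band.
The ring at the bark edge is 1886 CE, so the traumatic resin duct band dates to 1886 − 387 = 1499 CE.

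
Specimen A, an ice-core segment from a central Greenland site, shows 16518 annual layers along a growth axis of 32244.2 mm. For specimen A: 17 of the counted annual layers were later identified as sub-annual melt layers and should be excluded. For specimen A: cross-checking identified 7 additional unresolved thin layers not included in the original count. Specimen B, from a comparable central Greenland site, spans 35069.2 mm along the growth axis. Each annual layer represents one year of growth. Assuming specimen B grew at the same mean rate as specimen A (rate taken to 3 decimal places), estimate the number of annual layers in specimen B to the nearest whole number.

Specimen A: adjusted count: 16518 − 17 + 7 = 16508 annual layers.
A: Extension rate ≈ 32244.2 / 16508 = 1.953 mm per year.
Specimen B: 35069.2 mm / 1.953 mm per year = 17956.58 years ≈ 17957 annual layers.

17957 annual layers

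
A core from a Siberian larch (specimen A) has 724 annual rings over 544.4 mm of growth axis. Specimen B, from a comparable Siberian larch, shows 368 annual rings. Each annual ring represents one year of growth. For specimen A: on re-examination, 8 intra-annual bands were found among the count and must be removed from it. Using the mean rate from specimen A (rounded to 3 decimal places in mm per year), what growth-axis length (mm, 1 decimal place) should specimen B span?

279.7 mm

Specimen A: correcting the raw count gives 724 − 8 = 716 true annual rings.
A: 544.4 mm over 716 years gives 544.4 / 716 ≈ 0.760 mm/yr.
B's length ≈ 0.760 × 368 = 279.7 mm.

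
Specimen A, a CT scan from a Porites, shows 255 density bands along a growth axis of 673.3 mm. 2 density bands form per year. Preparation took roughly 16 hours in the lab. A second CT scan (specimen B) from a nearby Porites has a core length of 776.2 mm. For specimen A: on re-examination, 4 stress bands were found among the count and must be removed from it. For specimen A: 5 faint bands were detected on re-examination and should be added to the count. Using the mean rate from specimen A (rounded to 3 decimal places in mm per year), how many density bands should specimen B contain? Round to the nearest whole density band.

295 density bands

Specimen A: correcting the raw count gives 255 − 4 + 5 = 256 true density bands.
Specimen A: with 2 density bands per year, 256 / 2 = 128 years.
A: Extension rate ≈ 673.3 / 128 = 5.260 mm/yr.
B spans 776.2 / 5.260 = 147.57 years; at 2 density bands per year that is 147.57 × 2 ≈ 295 density bands.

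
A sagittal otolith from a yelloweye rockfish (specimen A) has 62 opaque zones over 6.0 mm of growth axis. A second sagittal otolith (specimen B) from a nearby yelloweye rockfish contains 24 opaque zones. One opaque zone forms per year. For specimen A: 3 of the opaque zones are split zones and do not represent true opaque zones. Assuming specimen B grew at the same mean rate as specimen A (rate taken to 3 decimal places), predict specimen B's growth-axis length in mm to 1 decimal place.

2.4 mm

Specimen A: correcting the raw count gives 62 − 3 = 59 true opaque zones.
A: 6.0 mm over 59 years gives 6.0 / 59 ≈ 0.102 mm/yr.
For B, 0.102 mm/year × 24 years = 2.4 mm.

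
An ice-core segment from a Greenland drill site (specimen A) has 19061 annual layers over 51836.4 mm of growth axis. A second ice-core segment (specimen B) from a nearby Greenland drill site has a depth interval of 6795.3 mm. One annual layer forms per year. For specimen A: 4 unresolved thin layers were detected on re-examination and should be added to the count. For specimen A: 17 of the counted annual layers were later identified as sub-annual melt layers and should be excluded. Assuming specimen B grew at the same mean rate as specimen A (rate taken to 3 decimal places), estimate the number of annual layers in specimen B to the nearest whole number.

2497 annual layers

Specimen A: correcting the raw count gives 19061 − 17 + 4 = 19048 true annual layers.
A: 51836.4 mm over 19048 years gives 51836.4 / 19048 ≈ 2.721 mm per year.
For B, 6795.3 / 2.721 = 2497.35 years ≈ 2497 annual layers.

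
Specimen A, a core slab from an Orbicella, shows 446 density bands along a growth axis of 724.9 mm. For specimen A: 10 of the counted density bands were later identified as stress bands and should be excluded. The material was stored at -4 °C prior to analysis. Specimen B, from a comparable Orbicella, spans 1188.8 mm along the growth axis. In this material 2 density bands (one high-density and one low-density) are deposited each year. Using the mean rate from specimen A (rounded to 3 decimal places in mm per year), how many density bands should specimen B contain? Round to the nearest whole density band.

715 density bands

Specimen A: true density band count = 446 − 10 = 436.
Specimen A: dividing by 2 density bands per year: 436 / 2 = 218 years.
A: Extension rate ≈ 724.9 / 218 = 3.325 mm per year.
Specimen B: 1188.8 mm / 3.325 mm per year = 357.53 years; at 2 density bands per year that is 357.53 × 2 ≈ 715 density bands.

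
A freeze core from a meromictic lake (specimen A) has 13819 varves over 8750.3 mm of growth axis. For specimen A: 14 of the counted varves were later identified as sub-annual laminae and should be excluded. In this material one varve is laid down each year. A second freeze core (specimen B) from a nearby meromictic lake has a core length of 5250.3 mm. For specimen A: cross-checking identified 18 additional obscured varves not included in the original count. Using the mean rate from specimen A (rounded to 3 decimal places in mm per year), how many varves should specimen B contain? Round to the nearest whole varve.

8294 varves

Specimen A: correcting the raw count gives 13819 − 14 + 18 = 13823 true varves.
A: 8750.3 mm over 13823 years gives 8750.3 / 13823 ≈ 0.633 mm/year.
B spans 5250.3 / 0.633 = 8294.31 years ≈ 8294 varves.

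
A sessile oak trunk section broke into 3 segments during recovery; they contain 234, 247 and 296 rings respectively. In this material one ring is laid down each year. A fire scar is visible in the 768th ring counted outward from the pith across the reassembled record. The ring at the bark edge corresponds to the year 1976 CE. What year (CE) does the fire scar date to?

1967 CE

Total rings = 234 + 247 + 296 = 777.
The fire scar sits at ring 768 from the pith, so 777 − 768 = 9 rings formed after it.
1976 − 9 = 1967 CE.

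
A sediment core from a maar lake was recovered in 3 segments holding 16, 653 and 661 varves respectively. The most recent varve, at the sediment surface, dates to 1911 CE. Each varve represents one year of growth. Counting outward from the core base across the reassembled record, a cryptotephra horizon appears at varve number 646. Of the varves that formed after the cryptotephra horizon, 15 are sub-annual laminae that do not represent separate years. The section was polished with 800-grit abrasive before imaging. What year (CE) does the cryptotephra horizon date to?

1242 CE

Total varves = 16 + 653 + 661 = 1330.
1330 − 646 = 684 varves lie beyond the cryptotephra horizon toward the sediment surface.
684 − 15 false = 669 true varves after the cryptotephra horizon.
The varve at the sediment surface is 1911 CE, so the cryptotephra horizon dates to 1911 − 669 = 1242 CE.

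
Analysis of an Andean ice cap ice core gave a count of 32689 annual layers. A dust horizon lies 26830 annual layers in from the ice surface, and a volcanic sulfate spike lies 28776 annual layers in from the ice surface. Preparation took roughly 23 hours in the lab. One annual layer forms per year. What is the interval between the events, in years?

Separation: 28776 − 26830 = 1946 annual layers.
One annual layer per year makes the interval 1946 years.

1946 yr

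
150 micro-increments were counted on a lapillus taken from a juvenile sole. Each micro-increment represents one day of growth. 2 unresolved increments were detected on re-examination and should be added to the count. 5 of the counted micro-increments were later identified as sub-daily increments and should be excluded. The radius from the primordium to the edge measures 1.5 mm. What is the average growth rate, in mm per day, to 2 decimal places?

True micro-increment count = 150 − 5 + 2 = 147.
Mean rate = 1.5 mm / 147 days ≈ 0.01 mm per day.

0.01 mm per day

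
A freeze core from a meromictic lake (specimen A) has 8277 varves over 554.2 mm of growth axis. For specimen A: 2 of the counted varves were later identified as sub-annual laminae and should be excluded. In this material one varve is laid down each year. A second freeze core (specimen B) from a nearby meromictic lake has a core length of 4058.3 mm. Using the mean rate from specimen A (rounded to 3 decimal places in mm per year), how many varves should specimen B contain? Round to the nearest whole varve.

Specimen A: correcting the raw count gives 8277 − 2 = 8275 true varves.
A: Extension rate ≈ 554.2 / 8275 = 0.067 mm/year.
For B, 4058.3 / 0.067 = 60571.64 years ≈ 60572 varves.

60572 varves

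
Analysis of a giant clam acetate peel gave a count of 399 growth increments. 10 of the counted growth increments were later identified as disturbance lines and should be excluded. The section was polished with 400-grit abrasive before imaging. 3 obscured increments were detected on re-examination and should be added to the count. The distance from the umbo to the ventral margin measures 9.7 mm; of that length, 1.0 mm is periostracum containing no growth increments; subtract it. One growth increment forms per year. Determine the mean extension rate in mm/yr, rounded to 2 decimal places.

True growth increment count = 399 − 10 + 3 = 392.
Removing the 1.0 mm offcut leaves 9.7 − 1.0 = 8.7 mm.
Extension rate ≈ 8.7 / 392 = 0.02 mm/yr.

0.02 mm/yr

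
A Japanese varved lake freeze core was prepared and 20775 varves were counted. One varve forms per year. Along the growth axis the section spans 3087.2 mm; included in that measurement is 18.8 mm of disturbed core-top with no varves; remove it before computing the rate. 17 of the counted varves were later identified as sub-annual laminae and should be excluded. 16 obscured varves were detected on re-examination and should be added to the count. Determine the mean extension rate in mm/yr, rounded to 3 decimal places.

True varve count = 20775 − 17 + 16 = 20774.
Removing the 18.8 mm offcut leaves 3087.2 − 18.8 = 3068.4 mm.
3068.4 mm over 20774 years gives 3068.4 / 20774 ≈ 0.148 mm/yr.

0.148 mm/yr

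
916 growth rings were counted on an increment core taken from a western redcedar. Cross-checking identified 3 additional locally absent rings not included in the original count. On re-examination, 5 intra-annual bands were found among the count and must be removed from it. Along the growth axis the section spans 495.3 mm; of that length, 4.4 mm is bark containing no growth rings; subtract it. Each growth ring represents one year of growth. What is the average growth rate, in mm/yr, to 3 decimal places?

0.537 mm/yr

Correcting the raw count gives 916 − 5 + 3 = 914 true growth rings.
Net length = 495.3 − 4.4 = 490.9 mm.
Extension rate ≈ 490.9 / 914 = 0.537 mm/yr.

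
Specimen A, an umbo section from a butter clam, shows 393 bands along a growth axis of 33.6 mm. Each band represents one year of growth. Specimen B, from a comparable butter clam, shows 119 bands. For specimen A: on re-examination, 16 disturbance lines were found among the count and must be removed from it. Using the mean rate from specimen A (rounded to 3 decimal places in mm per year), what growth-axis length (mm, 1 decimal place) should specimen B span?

Specimen A: adjusted count: 393 − 16 = 377 bands.
A: 33.6 mm over 377 years gives 33.6 / 377 ≈ 0.089 mm per year.
Length of B = 0.089 × 119 = 10.6 mm.

10.6 mm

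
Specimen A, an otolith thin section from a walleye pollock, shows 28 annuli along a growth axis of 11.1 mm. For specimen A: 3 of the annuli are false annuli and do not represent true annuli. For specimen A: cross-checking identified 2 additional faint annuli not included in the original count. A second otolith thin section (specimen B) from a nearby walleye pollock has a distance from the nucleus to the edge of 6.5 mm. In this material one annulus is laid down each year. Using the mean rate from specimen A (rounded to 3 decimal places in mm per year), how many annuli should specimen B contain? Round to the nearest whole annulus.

16 annuli

Specimen A: true annulus count = 28 − 3 + 2 = 27.
A: Mean rate = 11.1 mm / 27 years ≈ 0.411 mm per year.
B spans 6.5 / 0.411 = 15.82 years ≈ 16 annuli.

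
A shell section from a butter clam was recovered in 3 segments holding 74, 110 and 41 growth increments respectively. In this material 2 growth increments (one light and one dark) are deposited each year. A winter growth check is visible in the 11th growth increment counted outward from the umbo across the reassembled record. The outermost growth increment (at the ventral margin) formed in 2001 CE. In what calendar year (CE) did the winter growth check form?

1894 CE

Total growth increments = 74 + 110 + 41 = 225.
225 − 11 = 214 growth increments lie beyond the winter growth check toward the ventral margin.
214 growth increments at 2 per year is 214 / 2 = 107 years.
Counting back 107 years from 2001 CE places the winter growth check in 2001 − 107 = 1894 CE.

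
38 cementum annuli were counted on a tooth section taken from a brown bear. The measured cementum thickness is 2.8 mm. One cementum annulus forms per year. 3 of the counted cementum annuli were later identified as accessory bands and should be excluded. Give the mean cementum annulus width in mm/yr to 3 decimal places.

True cementum annulus count = 38 − 3 = 35.
2.8 mm over 35 years gives 2.8 / 35 ≈ 0.080 mm/yr.

0.080 mm/yr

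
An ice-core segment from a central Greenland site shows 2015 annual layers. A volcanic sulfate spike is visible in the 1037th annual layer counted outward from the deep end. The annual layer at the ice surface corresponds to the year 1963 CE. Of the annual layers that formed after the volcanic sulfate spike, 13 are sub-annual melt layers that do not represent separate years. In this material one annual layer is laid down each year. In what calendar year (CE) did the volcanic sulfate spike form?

998 CE

2015 − 1037 = 978 annual layers lie beyond the volcanic sulfate spike toward the ice surface.
978 − 13 false = 965 true annual layers after the volcanic sulfate spike.
Counting back 965 years from 1963 CE places the volcanic sulfate spike in 1963 − 965 = 998 CE.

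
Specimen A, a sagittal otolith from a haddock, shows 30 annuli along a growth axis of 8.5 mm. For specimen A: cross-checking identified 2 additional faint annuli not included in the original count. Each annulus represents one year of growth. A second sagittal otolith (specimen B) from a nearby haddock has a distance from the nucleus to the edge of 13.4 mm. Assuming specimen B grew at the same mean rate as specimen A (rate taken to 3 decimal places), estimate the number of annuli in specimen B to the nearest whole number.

Specimen A: after corrections the count is 30 + 2 = 32 annuli.
A: Mean rate = 8.5 mm / 32 years ≈ 0.266 mm/year.
Specimen B: 13.4 mm / 0.266 mm per year = 50.38 years ≈ 50 annuli.

50 annuli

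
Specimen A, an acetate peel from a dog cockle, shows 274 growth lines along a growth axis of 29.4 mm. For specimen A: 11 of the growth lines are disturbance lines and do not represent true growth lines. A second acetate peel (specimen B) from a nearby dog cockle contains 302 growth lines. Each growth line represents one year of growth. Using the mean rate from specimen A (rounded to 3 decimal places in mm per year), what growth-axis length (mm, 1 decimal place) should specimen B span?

33.8 mm

Specimen A: after corrections the count is 274 − 11 = 263 growth lines.
A: Mean rate = 29.4 mm / 263 years ≈ 0.112 mm/yr.
B's length ≈ 0.112 × 302 = 33.8 mm.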